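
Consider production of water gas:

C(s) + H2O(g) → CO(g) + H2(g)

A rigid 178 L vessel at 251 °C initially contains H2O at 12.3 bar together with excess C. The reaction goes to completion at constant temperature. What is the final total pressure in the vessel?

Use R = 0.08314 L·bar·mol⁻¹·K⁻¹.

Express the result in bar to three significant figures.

24.6 bar

Rigid vessel, constant T ⇒ P scales with total gas moles (1 → 2).
P_final = (2/1) × 12.3 = 24.60 bar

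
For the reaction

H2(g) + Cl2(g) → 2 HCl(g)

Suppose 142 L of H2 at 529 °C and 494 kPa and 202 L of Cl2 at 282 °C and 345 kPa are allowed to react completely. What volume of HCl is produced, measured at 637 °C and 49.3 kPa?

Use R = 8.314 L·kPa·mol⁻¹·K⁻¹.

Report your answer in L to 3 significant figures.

3230 L

n(H2) = PV/RT = (494 × 142) / (8.314 × 802.15) = 10.52 mol
n(Cl2) = PV/RT = (345 × 202) / (8.314 × 555.15) = 15.10 mol
For 10.52 mol H2, stoichiometry requires (1/1) × 10.52 = 10.52 mol Cl2; 15.10 mol is available, so H2 is limiting.
n(HCl) = (2/1) × 10.52 = 21.04 mol
V(HCl) = nRT/P = 21.04 × 8.314 × 910.15 / 49.3 = 3229 L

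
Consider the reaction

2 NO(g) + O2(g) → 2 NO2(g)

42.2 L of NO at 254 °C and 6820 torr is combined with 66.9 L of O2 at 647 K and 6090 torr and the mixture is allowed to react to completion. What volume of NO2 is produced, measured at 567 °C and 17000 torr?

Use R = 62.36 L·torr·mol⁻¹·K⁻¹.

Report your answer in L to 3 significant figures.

27.0 L

n(NO) = PV/RT = (6820 × 42.2) / (62.36 × 527.15) = 8.755 mol
n(O2) = PV/RT = (6090 × 66.9) / (62.36 × 647) = 10.10 mol
For 8.755 mol NO, stoichiometry requires (1/2) × 8.755 = 4.378 mol O2; 10.10 mol is available, so NO is limiting.
n(NO2) = (2/2) × 8.755 = 8.755 mol
V(NO2) = nRT/P = 8.755 × 62.36 × 840.15 / 17000 = 26.98 L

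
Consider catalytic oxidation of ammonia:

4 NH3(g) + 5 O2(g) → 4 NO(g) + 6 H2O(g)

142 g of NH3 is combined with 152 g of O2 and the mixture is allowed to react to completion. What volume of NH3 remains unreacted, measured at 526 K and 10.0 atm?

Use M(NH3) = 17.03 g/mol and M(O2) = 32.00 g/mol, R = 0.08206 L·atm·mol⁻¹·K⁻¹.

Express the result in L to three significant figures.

19.6 L

n(NH3) = 142 / 17.03 = 8.338 mol
n(O2) = 152 / 32.00 = 4.750 mol
For 8.338 mol NH3, stoichiometry requires (5/4) × 8.338 = 10.42 mol O2; 4.750 mol is available, so O2 is limiting.
n(NH3) consumed = (4/5) × 4.750 = 3.800 mol; remaining = 8.338 − 3.800 = 4.538 mol
V(NH3) = nRT/P = 4.538 × 0.08206 × 526 / 10.0 = 19.59 L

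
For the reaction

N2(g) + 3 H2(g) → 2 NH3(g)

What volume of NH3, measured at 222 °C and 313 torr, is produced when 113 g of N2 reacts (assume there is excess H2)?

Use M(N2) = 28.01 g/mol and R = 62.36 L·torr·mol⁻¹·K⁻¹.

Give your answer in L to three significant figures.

796 L

n(N2) = 113.0 / 28.01 = 4.034 mol
n(NH3) = (2/1) × 4.034 = 8.068 mol
V = nRT/P = 8.068 × 62.36 × 495.15 / 313 = 795.9 L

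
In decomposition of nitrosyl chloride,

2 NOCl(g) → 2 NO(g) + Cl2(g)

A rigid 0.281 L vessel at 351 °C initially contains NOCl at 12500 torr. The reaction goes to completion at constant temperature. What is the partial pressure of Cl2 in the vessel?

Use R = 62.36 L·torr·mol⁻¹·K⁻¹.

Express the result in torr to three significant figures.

6250 torr

n(NOCl)₀ = PV/RT = (12500 × 0.281) / (62.36 × 624.15) = 0.09024 mol
n(Cl2) = (1/2) × 0.09024 = 0.04512 mol
P(Cl2) = nRT/V = 0.04512 × 62.36 × 624.15 / 0.281 = 6250 torr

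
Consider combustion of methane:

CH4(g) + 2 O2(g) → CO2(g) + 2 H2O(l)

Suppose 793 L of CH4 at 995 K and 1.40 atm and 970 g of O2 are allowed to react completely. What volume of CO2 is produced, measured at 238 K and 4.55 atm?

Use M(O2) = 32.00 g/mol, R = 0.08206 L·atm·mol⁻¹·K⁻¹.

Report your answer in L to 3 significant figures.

n(CH4) = PV/RT = (1.40 × 793) / (0.08206 × 995) = 13.60 mol
n(O2) = 970 / 32.00 = 30.31 mol
For 13.60 mol CH4, stoichiometry requires (2/1) × 13.60 = 27.20 mol O2; 30.31 mol is available, so CH4 is limiting.
n(CO2) = (1/1) × 13.60 = 13.60 mol
V(CO2) = nRT/P = 13.60 × 0.08206 × 238 / 4.55 = 58.38 L

58.4 L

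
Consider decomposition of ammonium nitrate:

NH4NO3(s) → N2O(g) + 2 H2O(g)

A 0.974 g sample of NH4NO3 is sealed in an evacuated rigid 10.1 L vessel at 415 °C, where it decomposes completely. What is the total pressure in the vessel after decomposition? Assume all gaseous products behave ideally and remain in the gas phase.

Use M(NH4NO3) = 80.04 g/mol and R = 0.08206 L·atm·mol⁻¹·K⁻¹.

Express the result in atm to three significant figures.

0.204 atm

n(NH4NO3) = 0.974 / 80.04 = 0.01217 mol
n(gas produced) = (3/1) × 0.01217 = 0.03651 mol
P = nRT/V = 0.03651 × 0.08206 × 688.15 / 10.1 = 0.2041 atm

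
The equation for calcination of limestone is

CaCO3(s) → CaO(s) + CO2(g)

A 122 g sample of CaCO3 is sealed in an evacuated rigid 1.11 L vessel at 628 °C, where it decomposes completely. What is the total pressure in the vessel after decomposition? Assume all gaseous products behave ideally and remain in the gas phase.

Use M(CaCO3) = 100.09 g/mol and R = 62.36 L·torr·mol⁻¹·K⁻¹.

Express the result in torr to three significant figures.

n(CaCO3) = 122 / 100.09 = 1.219 mol
n(gas produced) = (1/1) × 1.219 = 1.219 mol
P = nRT/V = 1.219 × 62.36 × 901.15 / 1.11 = 61710 torr

61700 torr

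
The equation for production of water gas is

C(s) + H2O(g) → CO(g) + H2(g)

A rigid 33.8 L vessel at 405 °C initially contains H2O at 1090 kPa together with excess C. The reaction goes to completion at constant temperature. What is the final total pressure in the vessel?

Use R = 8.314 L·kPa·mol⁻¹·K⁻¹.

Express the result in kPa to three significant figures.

2180 kPa

Since T and V are fixed, P_final/P_initial = n_final/n_initial = 2/1.
P_final = (2/1) × 1090 = 2180 kPa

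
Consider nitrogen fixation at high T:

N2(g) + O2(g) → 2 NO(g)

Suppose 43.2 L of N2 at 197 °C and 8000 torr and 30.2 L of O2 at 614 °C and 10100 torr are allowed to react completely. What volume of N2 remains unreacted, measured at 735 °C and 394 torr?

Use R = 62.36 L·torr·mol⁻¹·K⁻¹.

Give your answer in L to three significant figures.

1000 L

n(N2) = PV/RT = (8000 × 43.2) / (62.36 × 470.15) = 11.79 mol
n(O2) = PV/RT = (10100 × 30.2) / (62.36 × 887.15) = 5.513 mol
For 11.79 mol N2, stoichiometry requires (1/1) × 11.79 = 11.79 mol O2; 5.513 mol is available, so O2 is limiting.
n(N2) consumed = (1/1) × 5.513 = 5.513 mol; remaining = 11.79 − 5.513 = 6.277 mol
V(N2) = nRT/P = 6.277 × 62.36 × 1008.15 / 394 = 1002 L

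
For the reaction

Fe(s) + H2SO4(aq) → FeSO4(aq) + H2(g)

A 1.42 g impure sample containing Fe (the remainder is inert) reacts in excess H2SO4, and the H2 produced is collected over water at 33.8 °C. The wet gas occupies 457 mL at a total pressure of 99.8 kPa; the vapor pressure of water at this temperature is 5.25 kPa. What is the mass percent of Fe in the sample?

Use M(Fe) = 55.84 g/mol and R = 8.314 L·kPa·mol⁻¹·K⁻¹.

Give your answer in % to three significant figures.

P(H2) = 99.8 − 5.25 = 94.55 kPa
n(H2) = PV/RT = (94.55 × 0.4570) / (8.314 × 306.95) = 0.01693 mol
n(Fe) = (1/1) × 0.01693 = 0.01693 mol
m(Fe) = 0.01693 × 55.84 = 0.9454 g
%Fe = 0.9454 / 1.42 × 100 = 66.58%

66.6 %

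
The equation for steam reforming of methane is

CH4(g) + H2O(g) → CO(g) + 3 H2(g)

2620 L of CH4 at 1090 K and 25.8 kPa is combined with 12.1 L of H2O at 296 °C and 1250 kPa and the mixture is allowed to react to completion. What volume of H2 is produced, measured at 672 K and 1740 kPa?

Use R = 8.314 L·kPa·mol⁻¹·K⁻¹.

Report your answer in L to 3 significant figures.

n(CH4) = PV/RT = (25.8 × 2620) / (8.314 × 1090) = 7.459 mol
n(H2O) = PV/RT = (1250 × 12.1) / (8.314 × 569.15) = 3.196 mol
For 7.459 mol CH4, stoichiometry requires (1/1) × 7.459 = 7.459 mol H2O; 3.196 mol is available, so H2O is limiting.
n(H2) = (3/1) × 3.196 = 9.588 mol
V(H2) = nRT/P = 9.588 × 8.314 × 672 / 1740 = 30.79 L

30.8 L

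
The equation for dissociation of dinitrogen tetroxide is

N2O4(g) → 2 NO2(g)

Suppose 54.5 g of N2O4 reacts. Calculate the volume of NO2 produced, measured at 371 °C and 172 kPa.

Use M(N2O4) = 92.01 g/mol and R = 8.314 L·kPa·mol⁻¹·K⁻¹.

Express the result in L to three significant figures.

36.9 L

n(N2O4) = 54.50 / 92.01 = 0.5923 mol
n(NO2) = (2/1) × 0.5923 = 1.185 mol
V = nRT/P = 1.185 × 8.314 × 644.15 / 172 = 36.90 L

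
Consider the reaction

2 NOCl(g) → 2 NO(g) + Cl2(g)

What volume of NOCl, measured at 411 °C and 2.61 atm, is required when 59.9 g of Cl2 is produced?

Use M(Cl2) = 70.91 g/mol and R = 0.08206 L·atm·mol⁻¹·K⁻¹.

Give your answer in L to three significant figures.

36.3 L

n(Cl2) = 59.90 / 70.91 = 0.8447 mol
n(NOCl) = (2/1) × 0.8447 = 1.689 mol
V = nRT/P = 1.689 × 0.08206 × 684.15 / 2.61 = 36.33 L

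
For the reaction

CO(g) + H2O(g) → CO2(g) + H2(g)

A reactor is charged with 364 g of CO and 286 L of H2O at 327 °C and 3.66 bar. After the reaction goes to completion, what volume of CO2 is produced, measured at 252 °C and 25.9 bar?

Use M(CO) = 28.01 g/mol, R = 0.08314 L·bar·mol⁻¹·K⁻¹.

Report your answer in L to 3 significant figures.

21.9 L

n(CO) = 364 / 28.01 = 13.00 mol
n(H2O) = PV/RT = (3.66 × 286) / (0.08314 × 600.15) = 20.98 mol
For 13.00 mol CO, stoichiometry requires (1/1) × 13.00 = 13.00 mol H2O; 20.98 mol is available, so CO is limiting.
n(CO2) = (1/1) × 13.00 = 13.00 mol
V(CO2) = nRT/P = 13.00 × 0.08314 × 525.15 / 25.9 = 21.91 L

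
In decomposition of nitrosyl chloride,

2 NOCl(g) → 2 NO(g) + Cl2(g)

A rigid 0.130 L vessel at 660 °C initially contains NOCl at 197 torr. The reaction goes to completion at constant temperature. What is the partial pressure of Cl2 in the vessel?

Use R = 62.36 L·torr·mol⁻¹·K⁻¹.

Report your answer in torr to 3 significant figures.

98.5 torr

n(NOCl)₀ = PV/RT = (197 × 0.130) / (62.36 × 933.15) = 0.0004401 mol
n(Cl2) = (1/2) × 0.0004401 = 0.0002201 mol
P(Cl2) = nRT/V = 0.0002201 × 62.36 × 933.15 / 0.130 = 98.52 torr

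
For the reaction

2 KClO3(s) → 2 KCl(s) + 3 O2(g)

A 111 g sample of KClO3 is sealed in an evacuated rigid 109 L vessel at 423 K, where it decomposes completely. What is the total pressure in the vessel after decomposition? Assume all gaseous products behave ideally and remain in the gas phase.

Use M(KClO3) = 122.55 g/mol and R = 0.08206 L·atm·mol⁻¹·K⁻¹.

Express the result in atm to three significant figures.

n(KClO3) = 111 / 122.55 = 0.9058 mol
n(gas produced) = (3/2) × 0.9058 = 1.359 mol
P = nRT/V = 1.359 × 0.08206 × 423 / 109 = 0.4328 atm

0.433 atm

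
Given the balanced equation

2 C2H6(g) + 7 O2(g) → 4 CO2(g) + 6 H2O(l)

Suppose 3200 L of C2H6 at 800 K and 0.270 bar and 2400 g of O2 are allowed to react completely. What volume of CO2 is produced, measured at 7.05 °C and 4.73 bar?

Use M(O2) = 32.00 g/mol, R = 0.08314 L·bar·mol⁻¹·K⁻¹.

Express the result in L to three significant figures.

128 L

n(C2H6) = PV/RT = (0.270 × 3200) / (0.08314 × 800) = 12.99 mol
n(O2) = 2400 / 32.00 = 75.00 mol
For 12.99 mol C2H6, stoichiometry requires (7/2) × 12.99 = 45.47 mol O2; 75.00 mol is available, so C2H6 is limiting.
n(CO2) = (4/2) × 12.99 = 25.98 mol
V(CO2) = nRT/P = 25.98 × 0.08314 × 280.2 / 4.73 = 128.0 L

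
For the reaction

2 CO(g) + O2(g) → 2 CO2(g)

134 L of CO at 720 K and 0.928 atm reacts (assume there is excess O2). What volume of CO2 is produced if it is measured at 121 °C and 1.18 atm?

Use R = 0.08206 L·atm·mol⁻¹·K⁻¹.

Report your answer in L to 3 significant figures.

n(CO) = PV/RT = (0.928 × 134) / (0.08206 × 720) = 2.105 mol
n(CO2) = (2/2) × 2.105 = 2.105 mol
V = nRT/P = 2.105 × 0.08206 × 394.15 / 1.18 = 57.70 L

57.7 L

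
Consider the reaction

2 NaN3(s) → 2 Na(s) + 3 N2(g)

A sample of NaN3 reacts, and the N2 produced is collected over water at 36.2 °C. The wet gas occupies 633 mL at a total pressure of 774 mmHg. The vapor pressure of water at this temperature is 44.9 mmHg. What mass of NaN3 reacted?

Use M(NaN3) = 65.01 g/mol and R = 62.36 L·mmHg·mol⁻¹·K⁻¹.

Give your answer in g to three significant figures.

P(N2) = 774 − 44.9 = 729.1 mmHg
n(N2) = PV/RT = (729.1 × 0.6330) / (62.36 × 309.35) = 0.02392 mol
n(NaN3) = (2/3) × 0.02392 = 0.01595 mol
m(NaN3) = 0.01595 × 65.01 = 1.037 g

1.04 g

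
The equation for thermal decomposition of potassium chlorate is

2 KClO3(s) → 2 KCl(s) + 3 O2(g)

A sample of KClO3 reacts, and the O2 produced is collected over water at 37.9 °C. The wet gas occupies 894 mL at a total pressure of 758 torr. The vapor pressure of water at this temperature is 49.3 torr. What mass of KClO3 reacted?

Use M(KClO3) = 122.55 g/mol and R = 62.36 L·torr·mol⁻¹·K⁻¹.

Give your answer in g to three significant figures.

P(O2) = 758 − 49.3 = 708.7 torr
n(O2) = PV/RT = (708.7 × 0.8940) / (62.36 × 311.05) = 0.03266 mol
n(KClO3) = (2/3) × 0.03266 = 0.02177 mol
m(KClO3) = 0.02177 × 122.55 = 2.668 g

2.67 g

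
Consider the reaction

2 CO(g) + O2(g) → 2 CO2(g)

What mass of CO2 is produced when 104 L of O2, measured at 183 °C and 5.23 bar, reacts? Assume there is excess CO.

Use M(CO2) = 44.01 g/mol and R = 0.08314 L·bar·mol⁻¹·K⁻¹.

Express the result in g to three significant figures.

1260 g

n(O2) = PV/RT = (5.23 × 104) / (0.08314 × 456.15) = 14.34 mol
n(CO2) = (2/1) × 14.34 = 28.68 mol
m(CO2) = 28.68 × 44.01 = 1262 g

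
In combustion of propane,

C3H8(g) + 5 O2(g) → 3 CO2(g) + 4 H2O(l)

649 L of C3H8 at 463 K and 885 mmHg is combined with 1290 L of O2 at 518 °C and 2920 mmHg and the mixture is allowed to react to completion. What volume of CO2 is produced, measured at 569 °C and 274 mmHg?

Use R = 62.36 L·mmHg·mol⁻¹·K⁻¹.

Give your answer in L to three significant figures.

n(C3H8) = PV/RT = (885 × 649) / (62.36 × 463) = 19.89 mol
n(O2) = PV/RT = (2920 × 1290) / (62.36 × 791.15) = 76.35 mol
For 19.89 mol C3H8, stoichiometry requires (5/1) × 19.89 = 99.45 mol O2; 76.35 mol is available, so O2 is limiting.
n(CO2) = (3/5) × 76.35 = 45.81 mol
V(CO2) = nRT/P = 45.81 × 62.36 × 842.15 / 274 = 8780 L

8780 L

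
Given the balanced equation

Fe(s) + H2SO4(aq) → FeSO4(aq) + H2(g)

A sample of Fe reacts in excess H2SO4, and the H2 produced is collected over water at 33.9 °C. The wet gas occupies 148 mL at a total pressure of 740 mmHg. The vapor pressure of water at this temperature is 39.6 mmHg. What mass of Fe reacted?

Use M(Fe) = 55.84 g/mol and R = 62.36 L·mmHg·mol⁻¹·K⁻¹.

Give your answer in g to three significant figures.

0.302 g

P(H2) = 740 − 39.6 = 700.4 mmHg
n(H2) = PV/RT = (700.4 × 0.1480) / (62.36 × 307.05) = 0.005414 mol
n(Fe) = (1/1) × 0.005414 = 0.005414 mol
m(Fe) = 0.005414 × 55.84 = 0.3023 g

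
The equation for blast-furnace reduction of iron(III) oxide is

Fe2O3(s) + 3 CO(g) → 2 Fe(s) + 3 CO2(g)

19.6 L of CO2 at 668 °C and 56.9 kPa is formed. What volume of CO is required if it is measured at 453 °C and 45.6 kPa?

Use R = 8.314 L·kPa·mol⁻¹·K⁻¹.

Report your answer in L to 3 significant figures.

n(CO2) = PV/RT = (56.9 × 19.6) / (8.314 × 941.15) = 0.1425 mol
n(CO) = (3/3) × 0.1425 = 0.1425 mol
V = nRT/P = 0.1425 × 8.314 × 726.15 / 45.6 = 18.87 L

18.9 L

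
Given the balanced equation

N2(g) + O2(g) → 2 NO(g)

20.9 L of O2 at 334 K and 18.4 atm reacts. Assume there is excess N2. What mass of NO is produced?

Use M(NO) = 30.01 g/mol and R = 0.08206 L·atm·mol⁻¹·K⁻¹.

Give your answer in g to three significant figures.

842 g

n(O2) = PV/RT = (18.4 × 20.9) / (0.08206 × 334) = 14.03 mol
n(NO) = (2/1) × 14.03 = 28.06 mol
m(NO) = 28.06 × 30.01 = 842.1 g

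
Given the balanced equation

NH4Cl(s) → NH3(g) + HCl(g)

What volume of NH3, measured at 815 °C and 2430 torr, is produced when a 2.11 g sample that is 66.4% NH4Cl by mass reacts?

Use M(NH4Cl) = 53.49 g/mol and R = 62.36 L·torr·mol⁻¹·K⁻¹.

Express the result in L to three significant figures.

0.731 L

mass of NH4Cl = 2.11 × 66.4/100 = 1.401 g
n(NH4Cl) = 1.401 / 53.49 = 0.02619 mol
n(NH3) = (1/1) × 0.02619 = 0.02619 mol
V = nRT/P = 0.02619 × 62.36 × 1088.15 / 2430 = 0.7313 L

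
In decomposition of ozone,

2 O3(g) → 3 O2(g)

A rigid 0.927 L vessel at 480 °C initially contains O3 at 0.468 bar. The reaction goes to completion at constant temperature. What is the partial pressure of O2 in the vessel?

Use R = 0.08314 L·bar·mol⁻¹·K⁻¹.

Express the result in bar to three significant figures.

n(O3)₀ = PV/RT = (0.468 × 0.927) / (0.08314 × 753.15) = 0.006928 mol
n(O2) = (3/2) × 0.006928 = 0.01039 mol
P(O2) = nRT/V = 0.01039 × 0.08314 × 753.15 / 0.927 = 0.7018 bar

0.702 bar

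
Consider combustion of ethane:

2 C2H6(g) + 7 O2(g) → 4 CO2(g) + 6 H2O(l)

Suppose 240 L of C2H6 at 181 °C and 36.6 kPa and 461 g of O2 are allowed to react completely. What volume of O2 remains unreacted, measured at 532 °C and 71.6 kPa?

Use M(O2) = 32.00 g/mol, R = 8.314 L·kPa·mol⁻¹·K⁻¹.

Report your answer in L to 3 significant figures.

n(C2H6) = PV/RT = (36.6 × 240) / (8.314 × 454.15) = 2.326 mol
n(O2) = 461 / 32.00 = 14.41 mol
For 2.326 mol C2H6, stoichiometry requires (7/2) × 2.326 = 8.141 mol O2; 14.41 mol is available, so C2H6 is limiting.
n(O2) consumed = (7/2) × 2.326 = 8.141 mol; remaining = 14.41 − 8.141 = 6.269 mol
V(O2) = nRT/P = 6.269 × 8.314 × 805.15 / 71.6 = 586.1 L

586 L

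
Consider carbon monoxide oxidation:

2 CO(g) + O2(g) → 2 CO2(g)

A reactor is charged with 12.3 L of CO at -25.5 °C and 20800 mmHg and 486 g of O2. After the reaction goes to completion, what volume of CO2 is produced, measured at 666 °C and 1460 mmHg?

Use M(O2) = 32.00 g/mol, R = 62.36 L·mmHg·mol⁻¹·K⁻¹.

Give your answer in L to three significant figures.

n(CO) = PV/RT = (20800 × 12.3) / (62.36 × 247.65) = 16.57 mol
n(O2) = 486 / 32.00 = 15.19 mol
For 16.57 mol CO, stoichiometry requires (1/2) × 16.57 = 8.285 mol O2; 15.19 mol is available, so CO is limiting.
n(CO2) = (2/2) × 16.57 = 16.57 mol
V(CO2) = nRT/P = 16.57 × 62.36 × 939.15 / 1460 = 664.7 L

665 L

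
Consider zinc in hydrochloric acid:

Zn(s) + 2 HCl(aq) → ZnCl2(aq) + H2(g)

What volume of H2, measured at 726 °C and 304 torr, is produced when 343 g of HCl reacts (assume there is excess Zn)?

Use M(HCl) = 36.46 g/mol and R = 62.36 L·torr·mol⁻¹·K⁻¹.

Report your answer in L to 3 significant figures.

n(HCl) = 343.0 / 36.46 = 9.408 mol
n(H2) = (1/2) × 9.408 = 4.704 mol
V = nRT/P = 4.704 × 62.36 × 999.15 / 304 = 964.1 L

964 L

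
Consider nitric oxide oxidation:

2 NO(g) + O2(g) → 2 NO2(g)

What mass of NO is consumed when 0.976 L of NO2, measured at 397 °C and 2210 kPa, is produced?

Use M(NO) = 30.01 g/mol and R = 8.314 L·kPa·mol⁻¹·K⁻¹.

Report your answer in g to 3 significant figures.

11.6 g

n(NO2) = PV/RT = (2210 × 0.976) / (8.314 × 670.15) = 0.3871 mol
n(NO) = (2/2) × 0.3871 = 0.3871 mol
m(NO) = 0.3871 × 30.01 = 11.62 g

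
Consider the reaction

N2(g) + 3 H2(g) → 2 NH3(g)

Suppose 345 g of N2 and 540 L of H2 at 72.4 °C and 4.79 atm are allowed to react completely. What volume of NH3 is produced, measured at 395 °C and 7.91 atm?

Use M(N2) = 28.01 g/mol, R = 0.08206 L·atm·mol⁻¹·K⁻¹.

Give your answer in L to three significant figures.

n(N2) = 345 / 28.01 = 12.32 mol
n(H2) = PV/RT = (4.79 × 540) / (0.08206 × 345.55) = 91.22 mol
For 12.32 mol N2, stoichiometry requires (3/1) × 12.32 = 36.96 mol H2; 91.22 mol is available, so N2 is limiting.
n(NH3) = (2/1) × 12.32 = 24.64 mol
V(NH3) = nRT/P = 24.64 × 0.08206 × 668.15 / 7.91 = 170.8 L

171 L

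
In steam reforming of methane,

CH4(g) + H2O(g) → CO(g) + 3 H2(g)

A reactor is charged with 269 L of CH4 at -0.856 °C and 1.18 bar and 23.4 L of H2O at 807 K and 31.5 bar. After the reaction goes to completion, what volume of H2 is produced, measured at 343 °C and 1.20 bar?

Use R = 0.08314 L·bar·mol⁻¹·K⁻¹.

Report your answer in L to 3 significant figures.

n(CH4) = PV/RT = (1.18 × 269) / (0.08314 × 272.294) = 14.02 mol
n(H2O) = PV/RT = (31.5 × 23.4) / (0.08314 × 807) = 10.99 mol
For 14.02 mol CH4, stoichiometry requires (1/1) × 14.02 = 14.02 mol H2O; 10.99 mol is available, so H2O is limiting.
n(H2) = (3/1) × 10.99 = 32.97 mol
V(H2) = nRT/P = 32.97 × 0.08314 × 616.15 / 1.20 = 1407 L

1410 L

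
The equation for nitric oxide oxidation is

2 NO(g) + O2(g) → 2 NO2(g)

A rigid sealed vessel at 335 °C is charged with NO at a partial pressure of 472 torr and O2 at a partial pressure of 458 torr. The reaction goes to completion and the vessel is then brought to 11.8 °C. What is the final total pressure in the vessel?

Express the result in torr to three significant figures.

With V and T fixed, P_i ∝ n_i, so the mole ratios apply directly to partial pressures at 335 °C.
P(O2) required for 472 torr of NO = (1/2) × 472 = 236.0 torr; available 458 torr, so NO is limiting.
P(O2) remaining = 458 − (1/2) × 472 = 222.0 torr
P(gaseous products) = (2)/2 × 472 = 472.0 torr
P_total at 335 °C = 222.0 + 472.0 = 694.0 torr
Scaling to 11.8 °C: P = 694.0 × 284.95/608.15 = 325.2 torr

325 torr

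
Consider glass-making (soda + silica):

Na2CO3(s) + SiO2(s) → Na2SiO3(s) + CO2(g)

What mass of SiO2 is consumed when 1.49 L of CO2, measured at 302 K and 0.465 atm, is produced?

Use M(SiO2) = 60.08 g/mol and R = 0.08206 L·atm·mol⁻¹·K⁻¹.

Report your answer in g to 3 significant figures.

1.68 g

n(CO2) = PV/RT = (0.465 × 1.49) / (0.08206 × 302) = 0.02796 mol
n(SiO2) = (1/1) × 0.02796 = 0.02796 mol
m(SiO2) = 0.02796 × 60.08 = 1.680 g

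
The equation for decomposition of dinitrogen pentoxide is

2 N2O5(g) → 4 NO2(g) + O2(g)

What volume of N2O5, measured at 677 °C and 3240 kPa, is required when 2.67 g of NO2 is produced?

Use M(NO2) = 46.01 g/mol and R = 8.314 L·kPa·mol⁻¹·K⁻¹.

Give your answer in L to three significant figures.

0.0707 L

n(NO2) = 2.670 / 46.01 = 0.05803 mol
n(N2O5) = (2/4) × 0.05803 = 0.02901 mol
V = nRT/P = 0.02901 × 8.314 × 950.15 / 3240 = 0.07073 L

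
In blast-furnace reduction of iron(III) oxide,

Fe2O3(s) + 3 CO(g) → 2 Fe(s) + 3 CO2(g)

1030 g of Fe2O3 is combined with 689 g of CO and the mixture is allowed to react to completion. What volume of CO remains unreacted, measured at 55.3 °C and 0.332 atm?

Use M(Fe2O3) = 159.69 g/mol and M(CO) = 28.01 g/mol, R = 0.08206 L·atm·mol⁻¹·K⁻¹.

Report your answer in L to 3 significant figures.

426 L

n(Fe2O3) = 1030 / 159.69 = 6.450 mol
n(CO) = 689 / 28.01 = 24.60 mol
For 6.450 mol Fe2O3, stoichiometry requires (3/1) × 6.450 = 19.35 mol CO; 24.60 mol is available, so Fe2O3 is limiting.
n(CO) consumed = (3/1) × 6.450 = 19.35 mol; remaining = 24.60 − 19.35 = 5.250 mol
V(CO) = nRT/P = 5.250 × 0.08206 × 328.45 / 0.332 = 426.2 L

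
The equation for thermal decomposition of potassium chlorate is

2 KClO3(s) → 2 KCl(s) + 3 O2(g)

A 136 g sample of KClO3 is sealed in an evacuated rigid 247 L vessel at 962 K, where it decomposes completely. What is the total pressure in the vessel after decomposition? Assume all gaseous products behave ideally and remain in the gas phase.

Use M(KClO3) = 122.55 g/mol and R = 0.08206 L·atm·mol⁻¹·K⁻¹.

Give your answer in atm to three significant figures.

0.532 atm

n(KClO3) = 136 / 122.55 = 1.110 mol
n(gas produced) = (3/2) × 1.110 = 1.665 mol
P = nRT/V = 1.665 × 0.08206 × 962 / 247 = 0.5321 atm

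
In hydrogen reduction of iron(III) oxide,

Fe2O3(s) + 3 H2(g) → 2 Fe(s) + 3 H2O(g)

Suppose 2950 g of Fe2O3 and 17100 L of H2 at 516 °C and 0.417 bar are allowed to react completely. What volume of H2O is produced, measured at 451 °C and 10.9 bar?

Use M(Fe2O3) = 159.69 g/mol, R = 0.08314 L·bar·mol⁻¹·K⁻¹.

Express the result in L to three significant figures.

306 L

n(Fe2O3) = 2950 / 159.69 = 18.47 mol
n(H2) = PV/RT = (0.417 × 17100) / (0.08314 × 789.15) = 108.7 mol
For 18.47 mol Fe2O3, stoichiometry requires (3/1) × 18.47 = 55.41 mol H2; 108.7 mol is available, so Fe2O3 is limiting.
n(H2O) = (3/1) × 18.47 = 55.41 mol
V(H2O) = nRT/P = 55.41 × 0.08314 × 724.15 / 10.9 = 306.1 L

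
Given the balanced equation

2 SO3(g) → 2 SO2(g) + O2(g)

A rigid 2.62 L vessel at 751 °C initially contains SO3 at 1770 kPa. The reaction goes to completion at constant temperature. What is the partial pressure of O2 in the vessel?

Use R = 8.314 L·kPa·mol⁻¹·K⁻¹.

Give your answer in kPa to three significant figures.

n(SO3)₀ = PV/RT = (1770 × 2.62) / (8.314 × 1024.15) = 0.5446 mol
n(O2) = (1/2) × 0.5446 = 0.2723 mol
P(O2) = nRT/V = 0.2723 × 8.314 × 1024.15 / 2.62 = 885.0 kPa

885 kPa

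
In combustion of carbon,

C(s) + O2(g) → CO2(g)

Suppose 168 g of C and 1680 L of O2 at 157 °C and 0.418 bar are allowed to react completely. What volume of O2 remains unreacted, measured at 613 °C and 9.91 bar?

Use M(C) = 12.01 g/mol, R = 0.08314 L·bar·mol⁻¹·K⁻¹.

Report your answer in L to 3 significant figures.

42.0 L

n(C) = 168 / 12.01 = 13.99 mol
n(O2) = PV/RT = (0.418 × 1680) / (0.08314 × 430.15) = 19.64 mol
For 13.99 mol C, stoichiometry requires (1/1) × 13.99 = 13.99 mol O2; 19.64 mol is available, so C is limiting.
n(O2) consumed = (1/1) × 13.99 = 13.99 mol; remaining = 19.64 − 13.99 = 5.650 mol
V(O2) = nRT/P = 5.650 × 0.08314 × 886.15 / 9.91 = 42.00 L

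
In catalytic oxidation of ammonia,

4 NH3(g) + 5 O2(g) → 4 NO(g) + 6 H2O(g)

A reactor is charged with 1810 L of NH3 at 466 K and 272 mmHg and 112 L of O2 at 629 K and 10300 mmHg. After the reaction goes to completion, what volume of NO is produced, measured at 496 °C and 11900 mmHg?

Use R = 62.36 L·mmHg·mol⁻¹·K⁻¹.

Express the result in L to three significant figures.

n(NH3) = PV/RT = (272 × 1810) / (62.36 × 466) = 16.94 mol
n(O2) = PV/RT = (10300 × 112) / (62.36 × 629) = 29.41 mol
For 16.94 mol NH3, stoichiometry requires (5/4) × 16.94 = 21.18 mol O2; 29.41 mol is available, so NH3 is limiting.
n(NO) = (4/4) × 16.94 = 16.94 mol
V(NO) = nRT/P = 16.94 × 62.36 × 769.15 / 11900 = 68.28 L

68.3 L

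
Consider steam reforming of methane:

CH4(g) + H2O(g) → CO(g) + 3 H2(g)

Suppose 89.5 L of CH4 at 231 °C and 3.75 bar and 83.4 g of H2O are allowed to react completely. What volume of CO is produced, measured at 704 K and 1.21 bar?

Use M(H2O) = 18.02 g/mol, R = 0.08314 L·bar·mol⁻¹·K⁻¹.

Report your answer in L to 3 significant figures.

224 L

n(CH4) = PV/RT = (3.75 × 89.5) / (0.08314 × 504.15) = 8.007 mol
n(H2O) = 83.4 / 18.02 = 4.628 mol
For 8.007 mol CH4, stoichiometry requires (1/1) × 8.007 = 8.007 mol H2O; 4.628 mol is available, so H2O is limiting.
n(CO) = (1/1) × 4.628 = 4.628 mol
V(CO) = nRT/P = 4.628 × 0.08314 × 704 / 1.21 = 223.9 L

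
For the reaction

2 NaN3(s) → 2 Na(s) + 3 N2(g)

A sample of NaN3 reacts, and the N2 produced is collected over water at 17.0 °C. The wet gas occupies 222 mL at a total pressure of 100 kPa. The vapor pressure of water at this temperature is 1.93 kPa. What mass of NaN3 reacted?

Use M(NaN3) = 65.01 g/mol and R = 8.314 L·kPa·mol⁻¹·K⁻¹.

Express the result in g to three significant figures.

0.391 g

P(N2) = 100 − 1.93 = 98.07 kPa
n(N2) = PV/RT = (98.07 × 0.2220) / (8.314 × 290.15) = 0.009025 mol
n(NaN3) = (2/3) × 0.009025 = 0.006017 mol
m(NaN3) = 0.006017 × 65.01 = 0.3912 g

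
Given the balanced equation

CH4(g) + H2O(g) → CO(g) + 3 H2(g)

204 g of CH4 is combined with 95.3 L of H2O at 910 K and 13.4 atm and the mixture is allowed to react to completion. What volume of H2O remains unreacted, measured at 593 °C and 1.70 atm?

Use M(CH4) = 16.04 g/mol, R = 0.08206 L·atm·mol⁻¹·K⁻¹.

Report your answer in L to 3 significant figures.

n(CH4) = 204 / 16.04 = 12.72 mol
n(H2O) = PV/RT = (13.4 × 95.3) / (0.08206 × 910) = 17.10 mol
For 12.72 mol CH4, stoichiometry requires (1/1) × 12.72 = 12.72 mol H2O; 17.10 mol is available, so CH4 is limiting.
n(H2O) consumed = (1/1) × 12.72 = 12.72 mol; remaining = 17.10 − 12.72 = 4.380 mol
V(H2O) = nRT/P = 4.380 × 0.08206 × 866.15 / 1.70 = 183.1 L

183 L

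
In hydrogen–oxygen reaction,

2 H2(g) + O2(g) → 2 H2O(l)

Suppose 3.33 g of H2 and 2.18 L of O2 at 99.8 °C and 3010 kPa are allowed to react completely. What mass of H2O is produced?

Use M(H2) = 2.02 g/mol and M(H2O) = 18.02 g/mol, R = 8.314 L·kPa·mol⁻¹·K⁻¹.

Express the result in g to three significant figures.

n(H2) = 3.33 / 2.02 = 1.649 mol
n(O2) = PV/RT = (3010 × 2.18) / (8.314 × 372.95) = 2.116 mol
For 1.649 mol H2, stoichiometry requires (1/2) × 1.649 = 0.8245 mol O2; 2.116 mol is available, so H2 is limiting.
n(H2O) = (2/2) × 1.649 = 1.649 mol
m(H2O) = 1.649 × 18.02 = 29.71 g

29.7 g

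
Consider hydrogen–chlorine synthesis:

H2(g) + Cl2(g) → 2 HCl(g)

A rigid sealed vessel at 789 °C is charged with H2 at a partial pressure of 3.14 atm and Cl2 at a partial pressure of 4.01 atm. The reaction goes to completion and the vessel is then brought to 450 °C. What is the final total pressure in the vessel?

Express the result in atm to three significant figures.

Because the vessel is rigid and T is held at 789 °C, work the stoichiometry in partial pressures (P_i = n_iRT/V).
P(Cl2) required for 3.14 atm of H2 = (1/1) × 3.14 = 3.140 atm; available 4.01 atm, so H2 is limiting.
P(Cl2) remaining = 4.01 − (1/1) × 3.14 = 0.8700 atm
P(gaseous products) = (2)/1 × 3.14 = 6.280 atm
P_total at 789 °C = 0.8700 + 6.280 = 7.150 atm
Scaling to 450 °C: P = 7.150 × 723.15/1062.15 = 4.868 atm

4.87 atm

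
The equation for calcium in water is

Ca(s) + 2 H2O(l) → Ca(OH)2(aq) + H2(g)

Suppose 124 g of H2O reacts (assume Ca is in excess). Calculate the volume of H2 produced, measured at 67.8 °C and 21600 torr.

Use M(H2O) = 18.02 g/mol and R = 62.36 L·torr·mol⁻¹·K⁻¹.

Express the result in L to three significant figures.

n(H2O) = 124.0 / 18.02 = 6.881 mol
n(H2) = (1/2) × 6.881 = 3.441 mol
V = nRT/P = 3.441 × 62.36 × 340.95 / 21600 = 3.387 L

3.39 L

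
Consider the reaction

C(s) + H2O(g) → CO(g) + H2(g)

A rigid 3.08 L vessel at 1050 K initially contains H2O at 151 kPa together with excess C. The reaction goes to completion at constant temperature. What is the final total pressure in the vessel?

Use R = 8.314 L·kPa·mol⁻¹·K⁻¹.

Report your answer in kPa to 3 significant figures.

302 kPa

At constant T and V, P ∝ n(gas): 1 mol gas → 2 mol gas.
P_final = (2/1) × 151 = 302.0 kPa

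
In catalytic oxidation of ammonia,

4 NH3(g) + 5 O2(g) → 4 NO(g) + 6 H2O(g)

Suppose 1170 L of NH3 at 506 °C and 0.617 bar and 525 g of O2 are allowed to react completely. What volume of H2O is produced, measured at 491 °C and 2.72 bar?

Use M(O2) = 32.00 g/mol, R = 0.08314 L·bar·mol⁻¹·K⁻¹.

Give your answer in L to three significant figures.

390 L

n(NH3) = PV/RT = (0.617 × 1170) / (0.08314 × 779.15) = 11.14 mol
n(O2) = 525 / 32.00 = 16.41 mol
For 11.14 mol NH3, stoichiometry requires (5/4) × 11.14 = 13.93 mol O2; 16.41 mol is available, so NH3 is limiting.
n(H2O) = (6/4) × 11.14 = 16.71 mol
V(H2O) = nRT/P = 16.71 × 0.08314 × 764.15 / 2.72 = 390.3 L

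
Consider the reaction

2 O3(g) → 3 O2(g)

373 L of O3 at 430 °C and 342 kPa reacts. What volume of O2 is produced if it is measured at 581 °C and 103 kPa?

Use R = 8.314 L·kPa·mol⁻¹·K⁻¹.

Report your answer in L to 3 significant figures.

2260 L

n(O3) = PV/RT = (342 × 373) / (8.314 × 703.15) = 21.82 mol
n(O2) = (3/2) × 21.82 = 32.73 mol
V = nRT/P = 32.73 × 8.314 × 854.15 / 103 = 2257 L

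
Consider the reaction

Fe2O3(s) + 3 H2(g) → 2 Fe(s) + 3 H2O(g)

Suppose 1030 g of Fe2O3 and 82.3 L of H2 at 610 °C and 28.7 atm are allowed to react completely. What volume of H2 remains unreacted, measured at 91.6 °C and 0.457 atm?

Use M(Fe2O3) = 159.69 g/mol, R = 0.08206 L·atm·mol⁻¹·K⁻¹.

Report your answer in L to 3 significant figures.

n(Fe2O3) = 1030 / 159.69 = 6.450 mol
n(H2) = PV/RT = (28.7 × 82.3) / (0.08206 × 883.15) = 32.59 mol
For 6.450 mol Fe2O3, stoichiometry requires (3/1) × 6.450 = 19.35 mol H2; 32.59 mol is available, so Fe2O3 is limiting.
n(H2) consumed = (3/1) × 6.450 = 19.35 mol; remaining = 32.59 − 19.35 = 13.24 mol
V(H2) = nRT/P = 13.24 × 0.08206 × 364.75 / 0.457 = 867.2 L

867 L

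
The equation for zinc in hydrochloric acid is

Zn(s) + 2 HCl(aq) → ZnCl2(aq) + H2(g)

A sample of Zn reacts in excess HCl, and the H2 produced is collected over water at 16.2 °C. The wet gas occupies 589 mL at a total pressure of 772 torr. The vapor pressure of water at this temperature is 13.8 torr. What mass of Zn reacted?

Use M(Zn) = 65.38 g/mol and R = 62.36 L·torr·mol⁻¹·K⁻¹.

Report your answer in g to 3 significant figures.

P(H2) = 772 − 13.8 = 758.2 torr
n(H2) = PV/RT = (758.2 × 0.5890) / (62.36 × 289.35) = 0.02475 mol
n(Zn) = (1/1) × 0.02475 = 0.02475 mol
m(Zn) = 0.02475 × 65.38 = 1.618 g

1.62 g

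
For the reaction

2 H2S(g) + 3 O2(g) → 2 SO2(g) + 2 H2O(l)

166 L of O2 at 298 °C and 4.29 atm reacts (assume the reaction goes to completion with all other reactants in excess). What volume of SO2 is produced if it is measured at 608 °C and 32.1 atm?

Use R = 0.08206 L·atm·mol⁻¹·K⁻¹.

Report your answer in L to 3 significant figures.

22.8 L

n(O2) = PV/RT = (4.29 × 166) / (0.08206 × 571.15) = 15.19 mol
n(SO2) = (2/3) × 15.19 = 10.13 mol
V = nRT/P = 10.13 × 0.08206 × 881.15 / 32.1 = 22.82 L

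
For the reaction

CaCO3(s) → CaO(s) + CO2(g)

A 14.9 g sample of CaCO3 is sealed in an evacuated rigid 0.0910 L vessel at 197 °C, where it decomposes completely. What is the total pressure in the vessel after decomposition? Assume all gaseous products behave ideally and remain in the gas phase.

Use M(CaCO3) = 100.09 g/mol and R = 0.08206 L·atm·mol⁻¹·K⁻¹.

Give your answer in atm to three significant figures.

63.1 atm

n(CaCO3) = 14.9 / 100.09 = 0.1489 mol
n(gas produced) = (1/1) × 0.1489 = 0.1489 mol
P = nRT/V = 0.1489 × 0.08206 × 470.15 / 0.0910 = 63.13 atm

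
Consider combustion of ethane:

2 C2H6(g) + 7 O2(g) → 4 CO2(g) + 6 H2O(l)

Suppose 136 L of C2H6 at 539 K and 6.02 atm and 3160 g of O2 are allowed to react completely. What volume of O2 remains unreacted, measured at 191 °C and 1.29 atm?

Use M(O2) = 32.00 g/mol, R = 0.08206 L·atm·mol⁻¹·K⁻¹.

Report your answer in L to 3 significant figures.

1000 L

n(C2H6) = PV/RT = (6.02 × 136) / (0.08206 × 539) = 18.51 mol
n(O2) = 3160 / 32.00 = 98.75 mol
For 18.51 mol C2H6, stoichiometry requires (7/2) × 18.51 = 64.79 mol O2; 98.75 mol is available, so C2H6 is limiting.
n(O2) consumed = (7/2) × 18.51 = 64.79 mol; remaining = 98.75 − 64.79 = 33.96 mol
V(O2) = nRT/P = 33.96 × 0.08206 × 464.15 / 1.29 = 1003 L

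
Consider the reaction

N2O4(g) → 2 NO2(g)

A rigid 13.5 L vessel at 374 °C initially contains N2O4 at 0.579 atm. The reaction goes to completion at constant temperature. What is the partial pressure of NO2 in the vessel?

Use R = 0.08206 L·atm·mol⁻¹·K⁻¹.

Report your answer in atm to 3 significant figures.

n(N2O4)₀ = PV/RT = (0.579 × 13.5) / (0.08206 × 647.15) = 0.1472 mol
n(NO2) = (2/1) × 0.1472 = 0.2944 mol
P(NO2) = nRT/V = 0.2944 × 0.08206 × 647.15 / 13.5 = 1.158 atm

1.16 atm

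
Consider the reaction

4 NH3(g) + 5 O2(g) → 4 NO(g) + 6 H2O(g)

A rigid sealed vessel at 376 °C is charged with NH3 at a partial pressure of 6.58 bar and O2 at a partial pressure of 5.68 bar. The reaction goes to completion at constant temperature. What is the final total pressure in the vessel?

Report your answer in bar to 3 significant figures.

13.4 bar

Because the vessel is rigid and T is held at 376 °C, work the stoichiometry in partial pressures (P_i = n_iRT/V).
P(O2) required for 6.58 bar of NH3 = (5/4) × 6.58 = 8.225 bar; available 5.68 bar, so O2 is limiting.
P(NH3) remaining = 6.58 − (4/5) × 5.68 = 2.036 bar
P(gaseous products) = (4+6)/5 × 5.68 = 11.36 bar
P_total at 376 °C = 2.036 + 11.36 = 13.40 bar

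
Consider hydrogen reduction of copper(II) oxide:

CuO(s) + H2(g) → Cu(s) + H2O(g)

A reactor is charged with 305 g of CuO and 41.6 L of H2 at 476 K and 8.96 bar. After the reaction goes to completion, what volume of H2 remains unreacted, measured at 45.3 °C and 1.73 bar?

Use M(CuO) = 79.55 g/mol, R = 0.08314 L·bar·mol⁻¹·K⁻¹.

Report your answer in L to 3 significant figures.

n(CuO) = 305 / 79.55 = 3.834 mol
n(H2) = PV/RT = (8.96 × 41.6) / (0.08314 × 476) = 9.419 mol
For 3.834 mol CuO, stoichiometry requires (1/1) × 3.834 = 3.834 mol H2; 9.419 mol is available, so CuO is limiting.
n(H2) consumed = (1/1) × 3.834 = 3.834 mol; remaining = 9.419 − 3.834 = 5.585 mol
V(H2) = nRT/P = 5.585 × 0.08314 × 318.45 / 1.73 = 85.47 L

85.5 L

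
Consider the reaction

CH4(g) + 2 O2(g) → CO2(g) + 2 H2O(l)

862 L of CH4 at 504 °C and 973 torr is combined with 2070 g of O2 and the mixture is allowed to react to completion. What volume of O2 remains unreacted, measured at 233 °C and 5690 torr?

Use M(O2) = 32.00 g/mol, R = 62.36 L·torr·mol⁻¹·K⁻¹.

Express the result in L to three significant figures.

167 L

n(CH4) = PV/RT = (973 × 862) / (62.36 × 777.15) = 17.31 mol
n(O2) = 2070 / 32.00 = 64.69 mol
For 17.31 mol CH4, stoichiometry requires (2/1) × 17.31 = 34.62 mol O2; 64.69 mol is available, so CH4 is limiting.
n(O2) consumed = (2/1) × 17.31 = 34.62 mol; remaining = 64.69 − 34.62 = 30.07 mol
V(O2) = nRT/P = 30.07 × 62.36 × 506.15 / 5690 = 166.8 L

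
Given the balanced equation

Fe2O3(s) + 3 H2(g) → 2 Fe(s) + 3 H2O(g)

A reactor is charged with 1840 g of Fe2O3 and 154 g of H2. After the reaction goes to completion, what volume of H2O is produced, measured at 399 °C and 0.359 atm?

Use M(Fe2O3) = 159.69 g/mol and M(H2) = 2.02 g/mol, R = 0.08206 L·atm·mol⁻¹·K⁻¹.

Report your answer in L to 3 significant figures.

5310 L

n(Fe2O3) = 1840 / 159.69 = 11.52 mol
n(H2) = 154 / 2.02 = 76.24 mol
For 11.52 mol Fe2O3, stoichiometry requires (3/1) × 11.52 = 34.56 mol H2; 76.24 mol is available, so Fe2O3 is limiting.
n(H2O) = (3/1) × 11.52 = 34.56 mol
V(H2O) = nRT/P = 34.56 × 0.08206 × 672.15 / 0.359 = 5310 L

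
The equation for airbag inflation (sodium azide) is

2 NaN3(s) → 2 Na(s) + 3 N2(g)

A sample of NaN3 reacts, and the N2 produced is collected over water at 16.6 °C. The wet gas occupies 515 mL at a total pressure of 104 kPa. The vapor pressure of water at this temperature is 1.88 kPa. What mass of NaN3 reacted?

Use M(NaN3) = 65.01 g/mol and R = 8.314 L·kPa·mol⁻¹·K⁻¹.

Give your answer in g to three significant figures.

0.946 g

P(N2) = 104 − 1.88 = 102.1 kPa
n(N2) = PV/RT = (102.1 × 0.5150) / (8.314 × 289.75) = 0.02183 mol
n(NaN3) = (2/3) × 0.02183 = 0.01455 mol
m(NaN3) = 0.01455 × 65.01 = 0.9459 g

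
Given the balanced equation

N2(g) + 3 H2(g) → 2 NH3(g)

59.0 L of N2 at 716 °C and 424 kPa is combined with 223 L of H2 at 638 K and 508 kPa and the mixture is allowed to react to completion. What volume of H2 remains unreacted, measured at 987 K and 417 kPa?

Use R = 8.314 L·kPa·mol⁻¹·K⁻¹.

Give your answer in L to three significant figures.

241 L

n(N2) = PV/RT = (424 × 59.0) / (8.314 × 989.15) = 3.042 mol
n(H2) = PV/RT = (508 × 223) / (8.314 × 638) = 21.36 mol
For 3.042 mol N2, stoichiometry requires (3/1) × 3.042 = 9.126 mol H2; 21.36 mol is available, so N2 is limiting.
n(H2) consumed = (3/1) × 3.042 = 9.126 mol; remaining = 21.36 − 9.126 = 12.23 mol
V(H2) = nRT/P = 12.23 × 8.314 × 987 / 417 = 240.7 L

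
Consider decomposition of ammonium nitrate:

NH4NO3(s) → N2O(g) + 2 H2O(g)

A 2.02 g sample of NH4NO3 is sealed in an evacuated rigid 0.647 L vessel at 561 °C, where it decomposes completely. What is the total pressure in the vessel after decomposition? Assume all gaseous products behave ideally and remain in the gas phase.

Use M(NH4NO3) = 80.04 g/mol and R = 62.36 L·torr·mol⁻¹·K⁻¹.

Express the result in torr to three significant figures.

n(NH4NO3) = 2.02 / 80.04 = 0.02524 mol
n(gas produced) = (3/1) × 0.02524 = 0.07572 mol
P = nRT/V = 0.07572 × 62.36 × 834.15 / 0.647 = 6088 torr

6090 torr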